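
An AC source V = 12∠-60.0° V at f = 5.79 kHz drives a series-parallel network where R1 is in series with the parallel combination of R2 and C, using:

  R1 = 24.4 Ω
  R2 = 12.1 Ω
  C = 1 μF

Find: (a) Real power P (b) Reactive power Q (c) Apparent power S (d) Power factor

Step 1 — Angular frequency: ω = 2π·f = 2π·5790 = 3.638e+04 rad/s.
Step 2 — Component impedances:
  R1: Z = R = 24.4 Ω
  R2: Z = R = 12.1 Ω
  C: Z = 1/(jωC) = -j/(ω·C) = 0 - j27.49 Ω
Step 3 — Parallel branch: R2 || C = 1/(1/R2 + 1/C) = 10.14 - j4.462 Ω.
Step 4 — Series with R1: Z_total = R1 + (R2 || C) = 34.54 - j4.462 Ω = 34.82∠-7.4° Ω.
Step 5 — Source phasor: V = 12∠-60.0° V = 6 - j10.39 V.
Step 6 — Current: I = V / Z = 0.2091 - j0.2739 A = 0.3446∠-52.6° A.
Step 7 — Complex power: S = V·I* = 4.101 - j0.5298 VA.
Step 8 — Real power: P = Re(S) = 4.101 W.
Step 9 — Reactive power: Q = Im(S) = -0.5298 VAR.
Step 10 — Apparent power: |S| = 4.135 VA.
Step 11 — Power factor: PF = P/|S| = 0.9918 (leading).

(a) P = 4.101 W  (b) Q = -0.5298 VAR  (c) S = 4.135 VA  (d) PF = 0.9918 (leading)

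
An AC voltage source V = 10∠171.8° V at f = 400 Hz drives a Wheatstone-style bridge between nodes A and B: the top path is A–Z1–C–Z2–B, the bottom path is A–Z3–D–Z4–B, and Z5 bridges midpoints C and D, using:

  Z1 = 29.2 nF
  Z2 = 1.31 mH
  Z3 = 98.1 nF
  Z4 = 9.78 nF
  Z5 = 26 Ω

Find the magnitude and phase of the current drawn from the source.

Step 1 — Angular frequency: ω = 2π·f = 2π·400 = 2513 rad/s.
Step 2 — Component impedances:
  Z1: Z = 1/(jωC) = -j/(ω·C) = 0 - j1.363e+04 Ω
  Z2: Z = jωL = j·2513·0.00131 = 0 + j3.292 Ω
  Z3: Z = 1/(jωC) = -j/(ω·C) = 0 - j4056 Ω
  Z4: Z = 1/(jωC) = -j/(ω·C) = 0 - j4.068e+04 Ω
  Z5: Z = R = 26 Ω
Step 3 — Bridge requires nodal analysis (the Z5 bridge couples midpoints C and D, so the two paths cannot be reduced to a simple series/parallel combination). Setting node B to ground and injecting 1 A at node A, the 3-node admittance system at A, C, D solves to V_A = Z_AB = 15.44 - j3122 Ω = 3122∠-89.7° Ω.
Step 4 — Source phasor: V = 10∠171.8° V = -9.898 + j1.426 V.
Step 5 — Ohm's law: I = V / Z_total = (-9.898 + j1.426) / (15.44 - j3122) = -0.0004725 - j0.003168 A.
Step 6 — Convert to polar: |I| = 0.003203 A, ∠I = -98.5°.

I = 0.003203∠-98.5° A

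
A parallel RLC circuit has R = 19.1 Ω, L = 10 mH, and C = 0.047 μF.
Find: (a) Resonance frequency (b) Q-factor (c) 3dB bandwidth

Step 1 — Resonance: ω₀ = 1/√(LC) = 1/√(0.01·4.7e-08) = 4.613e+04 rad/s.
Step 2 — f₀ = ω₀/(2π) = 7341 Hz.
Step 3 — Parallel Q: Q = R/(ω₀L) = 19.1/(4.613e+04·0.01) = 0.04141.
Step 4 — Bandwidth: Δω = ω₀/Q = 1.114e+06 rad/s; BW = Δω/(2π) = 1.773e+05 Hz.

(a) f₀ = 7341 Hz  (b) Q = 0.04141  (c) BW = 1.773e+05 Hz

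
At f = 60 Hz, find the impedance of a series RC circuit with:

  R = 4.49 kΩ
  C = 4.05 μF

Step 1 — Angular frequency: ω = 2π·f = 2π·60 = 377 rad/s.
Step 2 — Component impedances:
  R: Z = R = 4490 Ω
  C: Z = 1/(jωC) = -j/(ω·C) = 0 - j655 Ω
Step 3 — Series combination: Z_total = R + C = 4490 - j655 Ω = 4538∠-8.3° Ω.

Z = 4490 - j655 Ω = 4538∠-8.3° Ω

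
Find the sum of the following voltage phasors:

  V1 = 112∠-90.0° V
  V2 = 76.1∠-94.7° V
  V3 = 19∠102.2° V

Step 1 — Convert each phasor to rectangular form:
  V1 = 112·(cos(-90.0°) + j·sin(-90.0°)) = 0 - j112 V
  V2 = 76.1·(cos(-94.7°) + j·sin(-94.7°)) = -6.236 - j75.84 V
  V3 = 19·(cos(102.2°) + j·sin(102.2°)) = -4.015 + j18.57 V
Step 2 — Sum components: V_total = -10.25 - j169.3 V.
Step 3 — Convert to polar: |V_total| = 169.6 V, ∠V_total = -93.5°.

V_total = 169.6∠-93.5° V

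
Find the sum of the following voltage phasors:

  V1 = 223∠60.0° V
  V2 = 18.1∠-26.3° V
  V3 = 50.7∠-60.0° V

Step 1 — Convert each phasor to rectangular form:
  V1 = 223·(cos(60.0°) + j·sin(60.0°)) = 111.5 + j193.1 V
  V2 = 18.1·(cos(-26.3°) + j·sin(-26.3°)) = 16.23 - j8.02 V
  V3 = 50.7·(cos(-60.0°) + j·sin(-60.0°)) = 25.35 - j43.91 V
Step 2 — Sum components: V_total = 153.1 + j141.2 V.
Step 3 — Convert to polar: |V_total| = 208.3 V, ∠V_total = 42.7°.

V_total = 208.3∠42.7° V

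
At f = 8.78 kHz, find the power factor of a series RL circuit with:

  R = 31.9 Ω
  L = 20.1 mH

Step 1 — Angular frequency: ω = 2π·f = 2π·8780 = 5.517e+04 rad/s.
Step 2 — Component impedances:
  R: Z = R = 31.9 Ω
  L: Z = jωL = j·5.517e+04·0.0201 = 0 + j1109 Ω
Step 3 — Series combination: Z_total = R + L = 31.9 + j1109 Ω = 1109∠88.4° Ω.
Step 4 — Power factor: PF = cos(φ) = Re(Z)/|Z| = 31.9/1109 = 0.02876.
Step 5 — Type: Im(Z) = 1109 ⇒ lagging (phase φ = 88.4°).

PF = 0.02876 (lagging, φ = 88.4°)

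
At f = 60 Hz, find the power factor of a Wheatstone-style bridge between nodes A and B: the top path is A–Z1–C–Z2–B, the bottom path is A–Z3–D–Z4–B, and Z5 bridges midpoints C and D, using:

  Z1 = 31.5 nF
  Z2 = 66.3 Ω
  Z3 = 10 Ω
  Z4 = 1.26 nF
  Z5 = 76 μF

Step 1 — Angular frequency: ω = 2π·f = 2π·60 = 377 rad/s.
Step 2 — Component impedances:
  Z1: Z = 1/(jωC) = -j/(ω·C) = 0 - j8.421e+04 Ω
  Z2: Z = R = 66.3 Ω
  Z3: Z = R = 10 Ω
  Z4: Z = 1/(jωC) = -j/(ω·C) = 0 - j2.105e+06 Ω
  Z5: Z = 1/(jωC) = -j/(ω·C) = 0 - j34.9 Ω
Step 3 — Bridge requires nodal analysis (the Z5 bridge couples midpoints C and D, so the two paths cannot be reduced to a simple series/parallel combination). Setting node B to ground and injecting 1 A at node A, the 3-node admittance system at A, C, D solves to V_A = Z_AB = 76.29 - j34.89 Ω = 83.89∠-24.6° Ω.
Step 4 — Power factor: PF = cos(φ) = Re(Z)/|Z| = 76.29/83.89 = 0.9094.
Step 5 — Type: Im(Z) = -34.89 ⇒ leading (phase φ = -24.6°).

PF = 0.9094 (leading, φ = -24.6°)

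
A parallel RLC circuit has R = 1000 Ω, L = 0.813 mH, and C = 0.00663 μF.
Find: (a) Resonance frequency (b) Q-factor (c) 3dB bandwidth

Step 1 — Resonance: ω₀ = 1/√(LC) = 1/√(0.000813·6.63e-09) = 4.307e+05 rad/s.
Step 2 — f₀ = ω₀/(2π) = 6.855e+04 Hz.
Step 3 — Parallel Q: Q = R/(ω₀L) = 1000/(4.307e+05·0.000813) = 2.856.
Step 4 — Bandwidth: Δω = ω₀/Q = 1.508e+05 rad/s; BW = Δω/(2π) = 2.401e+04 Hz.

(a) f₀ = 6.855e+04 Hz  (b) Q = 2.856  (c) BW = 2.401e+04 Hz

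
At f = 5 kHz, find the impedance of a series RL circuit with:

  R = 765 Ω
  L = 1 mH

Step 1 — Angular frequency: ω = 2π·f = 2π·5000 = 3.142e+04 rad/s.
Step 2 — Component impedances:
  R: Z = R = 765 Ω
  L: Z = jωL = j·3.142e+04·0.001 = 0 + j31.42 Ω
Step 3 — Series combination: Z_total = R + L = 765 + j31.42 Ω = 765.6∠2.4° Ω.

Z = 765 + j31.42 Ω = 765.6∠2.4° Ω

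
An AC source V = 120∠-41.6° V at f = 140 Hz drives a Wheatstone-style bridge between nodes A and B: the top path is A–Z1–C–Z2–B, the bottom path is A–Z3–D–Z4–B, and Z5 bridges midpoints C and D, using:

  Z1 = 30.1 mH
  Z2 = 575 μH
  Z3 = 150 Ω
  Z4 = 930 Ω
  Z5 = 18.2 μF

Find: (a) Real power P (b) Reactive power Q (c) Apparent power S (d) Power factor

Step 1 — Angular frequency: ω = 2π·f = 2π·140 = 879.6 rad/s.
Step 2 — Component impedances:
  Z1: Z = jωL = j·879.6·0.0301 = 0 + j26.48 Ω
  Z2: Z = jωL = j·879.6·0.000575 = 0 + j0.5058 Ω
  Z3: Z = R = 150 Ω
  Z4: Z = R = 930 Ω
  Z5: Z = 1/(jωC) = -j/(ω·C) = 0 - j62.46 Ω
Step 3 — Bridge requires nodal analysis (the Z5 bridge couples midpoints C and D, so the two paths cannot be reduced to a simple series/parallel combination). Setting node B to ground and injecting 1 A at node A, the 3-node admittance system at A, C, D solves to V_A = Z_AB = 4.319 + j27.97 Ω = 28.3∠81.2° Ω.
Step 4 — Source phasor: V = 120∠-41.6° V = 89.74 - j79.67 V.
Step 5 — Current: I = V / Z = -2.298 - j3.563 A = 4.24∠-122.8° A.
Step 6 — Complex power: S = V·I* = 77.64 + j502.8 VA.
Step 7 — Real power: P = Re(S) = 77.64 W.
Step 8 — Reactive power: Q = Im(S) = 502.8 VAR.
Step 9 — Apparent power: |S| = 508.8 VA.
Step 10 — Power factor: PF = P/|S| = 0.1526 (lagging).

(a) P = 77.64 W  (b) Q = 502.8 VAR  (c) S = 508.8 VA  (d) PF = 0.1526 (lagging)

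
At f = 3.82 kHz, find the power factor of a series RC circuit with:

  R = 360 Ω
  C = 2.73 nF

Step 1 — Angular frequency: ω = 2π·f = 2π·3820 = 2.4e+04 rad/s.
Step 2 — Component impedances:
  R: Z = R = 360 Ω
  C: Z = 1/(jωC) = -j/(ω·C) = 0 - j1.526e+04 Ω
Step 3 — Series combination: Z_total = R + C = 360 - j1.526e+04 Ω = 1.527e+04∠-88.6° Ω.
Step 4 — Power factor: PF = cos(φ) = Re(Z)/|Z| = 360/1.527e+04 = 0.02358.
Step 5 — Type: Im(Z) = -1.526e+04 ⇒ leading (phase φ = -88.6°).

PF = 0.02358 (leading, φ = -88.6°)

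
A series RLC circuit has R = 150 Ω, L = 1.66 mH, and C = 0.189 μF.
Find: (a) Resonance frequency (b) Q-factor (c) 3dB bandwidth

Step 1 — Resonance condition Im(Z)=0 gives ω₀ = 1/√(LC).
Step 2 — ω₀ = 1/√(0.00166·1.89e-07) = 5.646e+04 rad/s.
Step 3 — f₀ = ω₀/(2π) = 8985 Hz.
Step 4 — Series Q: Q = ω₀L/R = 5.646e+04·0.00166/150 = 0.6248.
Step 5 — 3dB bandwidth: Δω = ω₀/Q = 9.036e+04 rad/s; BW = Δω/(2π) = 1.438e+04 Hz.

(a) f₀ = 8985 Hz  (b) Q = 0.6248  (c) BW = 1.438e+04 Hz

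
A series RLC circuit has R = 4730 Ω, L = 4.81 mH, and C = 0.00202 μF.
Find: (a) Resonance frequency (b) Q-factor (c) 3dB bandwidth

Step 1 — Resonance: ω₀ = 1/√(LC) = 1/√(0.00481·2.02e-09) = 3.208e+05 rad/s.
Step 2 — f₀ = ω₀/(2π) = 5.106e+04 Hz.
Step 3 — Series Q: Q = ω₀L/R = 3.208e+05·0.00481/4730 = 0.3262.
Step 4 — Bandwidth: Δω = ω₀/Q = 9.834e+05 rad/s; BW = Δω/(2π) = 1.565e+05 Hz.

(a) f₀ = 5.106e+04 Hz  (b) Q = 0.3262  (c) BW = 1.565e+05 Hz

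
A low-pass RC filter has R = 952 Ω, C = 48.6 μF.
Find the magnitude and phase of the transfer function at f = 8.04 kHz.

Step 1 — Angular frequency: ω = 2π·8040 = 5.052e+04 rad/s.
Step 2 — Transfer function: H(jω) = 1/(1 + jωRC).
Step 3 — Denominator: 1 + jωRC = 1 + j·5.052e+04·952·4.86e-05 = 1 + j2337.
Step 4 — H = 1.831e-07 - j0.0004278.
Step 5 — Magnitude: |H| = 0.0004278 (-67.4 dB); phase: φ = -90.0°.

|H| = 0.0004278 (-67.4 dB), φ = -90.0°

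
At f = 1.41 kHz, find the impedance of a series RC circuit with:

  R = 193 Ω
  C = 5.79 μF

Step 1 — Angular frequency: ω = 2π·f = 2π·1410 = 8859 rad/s.
Step 2 — Component impedances:
  R: Z = R = 193 Ω
  C: Z = 1/(jωC) = -j/(ω·C) = 0 - j19.49 Ω
Step 3 — Series combination: Z_total = R + C = 193 - j19.49 Ω = 194∠-5.8° Ω.

Z = 193 - j19.49 Ω = 194∠-5.8° Ω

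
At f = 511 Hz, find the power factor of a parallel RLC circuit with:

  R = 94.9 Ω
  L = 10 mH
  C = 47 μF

Step 1 — Angular frequency: ω = 2π·f = 2π·511 = 3211 rad/s.
Step 2 — Component impedances:
  R: Z = R = 94.9 Ω
  L: Z = jωL = j·3211·0.01 = 0 + j32.11 Ω
  C: Z = 1/(jωC) = -j/(ω·C) = 0 - j6.627 Ω
Step 3 — Parallel combination: 1/Z_total = 1/R + 1/L + 1/C; Z_total = 0.7291 - j8.286 Ω = 8.318∠-85.0° Ω.
Step 4 — Power factor: PF = cos(φ) = Re(Z)/|Z| = 0.7291/8.318 = 0.08765.
Step 5 — Type: Im(Z) = -8.286 ⇒ leading (phase φ = -85.0°).

PF = 0.08765 (leading, φ = -85.0°)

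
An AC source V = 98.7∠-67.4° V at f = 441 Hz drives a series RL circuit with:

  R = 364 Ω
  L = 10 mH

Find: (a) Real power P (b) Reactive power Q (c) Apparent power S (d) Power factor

Step 1 — Angular frequency: ω = 2π·f = 2π·441 = 2771 rad/s.
Step 2 — Component impedances:
  R: Z = R = 364 Ω
  L: Z = jωL = j·2771·0.01 = 0 + j27.71 Ω
Step 3 — Series combination: Z_total = R + L = 364 + j27.71 Ω = 365.1∠4.4° Ω.
Step 4 — Source phasor: V = 98.7∠-67.4° V = 37.93 - j91.12 V.
Step 5 — Current: I = V / Z = 0.08466 - j0.2568 A = 0.2704∠-71.8° A.
Step 6 — Complex power: S = V·I* = 26.61 + j2.026 VA.
Step 7 — Real power: P = Re(S) = 26.61 W.
Step 8 — Reactive power: Q = Im(S) = 2.026 VAR.
Step 9 — Apparent power: |S| = 26.69 VA.
Step 10 — Power factor: PF = P/|S| = 0.9971 (lagging).

(a) P = 26.61 W  (b) Q = 2.026 VAR  (c) S = 26.69 VA  (d) PF = 0.9971 (lagging)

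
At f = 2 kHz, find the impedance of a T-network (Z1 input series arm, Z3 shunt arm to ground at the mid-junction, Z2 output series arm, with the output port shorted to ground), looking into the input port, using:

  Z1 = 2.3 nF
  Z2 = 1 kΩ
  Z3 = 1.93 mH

Step 1 — Angular frequency: ω = 2π·f = 2π·2000 = 1.257e+04 rad/s.
Step 2 — Component impedances:
  Z1: Z = 1/(jωC) = -j/(ω·C) = 0 - j3.46e+04 Ω
  Z2: Z = R = 1000 Ω
  Z3: Z = jωL = j·1.257e+04·0.00193 = 0 + j24.25 Ω
Step 3 — With the output port shorted to ground, the output series arm Z2 runs from the junction to ground; the shunt arm Z3 also runs from the junction to ground. They appear in parallel: Z3 || Z2 = 0.5879 + j24.24 Ω.
Step 4 — Series with input arm Z1: Z_in = Z1 + (Z3 || Z2) = 0.5879 - j3.457e+04 Ω = 3.457e+04∠-90.0° Ω.

Z = 0.5879 - j3.457e+04 Ω = 3.457e+04∠-90.0° Ω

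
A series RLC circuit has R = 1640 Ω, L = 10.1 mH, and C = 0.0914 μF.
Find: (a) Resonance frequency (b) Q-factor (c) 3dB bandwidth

Step 1 — Resonance: ω₀ = 1/√(LC) = 1/√(0.0101·9.14e-08) = 3.291e+04 rad/s.
Step 2 — f₀ = ω₀/(2π) = 5238 Hz.
Step 3 — Series Q: Q = ω₀L/R = 3.291e+04·0.0101/1640 = 0.2027.
Step 4 — Bandwidth: Δω = ω₀/Q = 1.624e+05 rad/s; BW = Δω/(2π) = 2.584e+04 Hz.

(a) f₀ = 5238 Hz  (b) Q = 0.2027  (c) BW = 2.584e+04 Hz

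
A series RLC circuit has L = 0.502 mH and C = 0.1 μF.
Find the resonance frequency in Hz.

Step 1 — Resonance condition Im(Z)=0 gives ω₀ = 1/√(LC).
Step 2 — ω₀ = 1/√(0.000502·1e-07) = 1.411e+05 rad/s.
Step 3 — f₀ = ω₀/(2π) = 2.246e+04 Hz.

f₀ = 2.246e+04 Hz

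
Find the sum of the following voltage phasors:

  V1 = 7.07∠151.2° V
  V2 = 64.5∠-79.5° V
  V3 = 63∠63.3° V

Step 1 — Convert each phasor to rectangular form:
  V1 = 7.07·(cos(151.2°) + j·sin(151.2°)) = -6.195 + j3.406 V
  V2 = 64.5·(cos(-79.5°) + j·sin(-79.5°)) = 11.75 - j63.42 V
  V3 = 63·(cos(63.3°) + j·sin(63.3°)) = 28.31 + j56.28 V
Step 2 — Sum components: V_total = 33.87 - j3.732 V.
Step 3 — Convert to polar: |V_total| = 34.07 V, ∠V_total = -6.3°.

V_total = 34.07∠-6.3° V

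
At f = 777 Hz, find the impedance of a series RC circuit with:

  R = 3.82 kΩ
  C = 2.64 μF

Step 1 — Angular frequency: ω = 2π·f = 2π·777 = 4882 rad/s.
Step 2 — Component impedances:
  R: Z = R = 3820 Ω
  C: Z = 1/(jωC) = -j/(ω·C) = 0 - j77.59 Ω
Step 3 — Series combination: Z_total = R + C = 3820 - j77.59 Ω = 3821∠-1.2° Ω.

Z = 3820 - j77.59 Ω = 3821∠-1.2° Ω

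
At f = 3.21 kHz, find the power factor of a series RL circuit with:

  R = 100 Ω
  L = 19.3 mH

Step 1 — Angular frequency: ω = 2π·f = 2π·3210 = 2.017e+04 rad/s.
Step 2 — Component impedances:
  R: Z = R = 100 Ω
  L: Z = jωL = j·2.017e+04·0.0193 = 0 + j389.3 Ω
Step 3 — Series combination: Z_total = R + L = 100 + j389.3 Ω = 401.9∠75.6° Ω.
Step 4 — Power factor: PF = cos(φ) = Re(Z)/|Z| = 100/401.9 = 0.2488.
Step 5 — Type: Im(Z) = 389.3 ⇒ lagging (phase φ = 75.6°).

PF = 0.2488 (lagging, φ = 75.6°)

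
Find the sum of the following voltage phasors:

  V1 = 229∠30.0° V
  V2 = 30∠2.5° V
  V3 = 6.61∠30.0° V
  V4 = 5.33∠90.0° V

Step 1 — Convert each phasor to rectangular form:
  V1 = 229·(cos(30.0°) + j·sin(30.0°)) = 198.3 + j114.5 V
  V2 = 30·(cos(2.5°) + j·sin(2.5°)) = 29.97 + j1.309 V
  V3 = 6.61·(cos(30.0°) + j·sin(30.0°)) = 5.724 + j3.305 V
  V4 = 5.33·(cos(90.0°) + j·sin(90.0°)) = 0 + j5.33 V
Step 2 — Sum components: V_total = 234 + j124.4 V.
Step 3 — Convert to polar: |V_total| = 265 V, ∠V_total = 28.0°.

V_total = 265∠28.0° V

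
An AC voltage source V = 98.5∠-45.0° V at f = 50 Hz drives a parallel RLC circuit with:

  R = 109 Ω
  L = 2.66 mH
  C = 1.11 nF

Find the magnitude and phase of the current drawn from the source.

Step 1 — Angular frequency: ω = 2π·f = 2π·50 = 314.2 rad/s.
Step 2 — Component impedances:
  R: Z = R = 109 Ω
  L: Z = jωL = j·314.2·0.00266 = 0 + j0.8357 Ω
  C: Z = 1/(jωC) = -j/(ω·C) = 0 - j2.868e+06 Ω
Step 3 — Parallel combination: 1/Z_total = 1/R + 1/L + 1/C; Z_total = 0.006406 + j0.8356 Ω = 0.8356∠89.6° Ω.
Step 4 — Source phasor: V = 98.5∠-45.0° V = 69.65 - j69.65 V.
Step 5 — Ohm's law: I = V / Z_total = (69.65 - j69.65) / (0.006406 + j0.8356) = -82.71 - j83.99 A.
Step 6 — Convert to polar: |I| = 117.9 A, ∠I = -134.6°.

I = 117.9∠-134.6° A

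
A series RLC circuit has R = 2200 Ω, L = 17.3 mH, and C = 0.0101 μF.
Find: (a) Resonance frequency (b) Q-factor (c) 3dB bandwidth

Step 1 — Resonance condition Im(Z)=0 gives ω₀ = 1/√(LC).
Step 2 — ω₀ = 1/√(0.0173·1.01e-08) = 7.565e+04 rad/s.
Step 3 — f₀ = ω₀/(2π) = 1.204e+04 Hz.
Step 4 — Series Q: Q = ω₀L/R = 7.565e+04·0.0173/2200 = 0.5949.
Step 5 — 3dB bandwidth: Δω = ω₀/Q = 1.272e+05 rad/s; BW = Δω/(2π) = 2.024e+04 Hz.

(a) f₀ = 1.204e+04 Hz  (b) Q = 0.5949  (c) BW = 2.024e+04 Hz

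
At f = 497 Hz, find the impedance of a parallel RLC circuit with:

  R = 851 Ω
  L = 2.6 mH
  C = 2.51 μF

Step 1 — Angular frequency: ω = 2π·f = 2π·497 = 3123 rad/s.
Step 2 — Component impedances:
  R: Z = R = 851 Ω
  L: Z = jωL = j·3123·0.0026 = 0 + j8.119 Ω
  C: Z = 1/(jωC) = -j/(ω·C) = 0 - j127.6 Ω
Step 3 — Parallel combination: 1/Z_total = 1/R + 1/L + 1/C; Z_total = 0.08834 + j8.67 Ω = 8.67∠89.4° Ω.

Z = 0.08834 + j8.67 Ω = 8.67∠89.4° Ω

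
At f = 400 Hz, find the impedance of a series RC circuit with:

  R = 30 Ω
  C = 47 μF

Step 1 — Angular frequency: ω = 2π·f = 2π·400 = 2513 rad/s.
Step 2 — Component impedances:
  R: Z = R = 30 Ω
  C: Z = 1/(jωC) = -j/(ω·C) = 0 - j8.466 Ω
Step 3 — Series combination: Z_total = R + C = 30 - j8.466 Ω = 31.17∠-15.8° Ω.

Z = 30 - j8.466 Ω = 31.17∠-15.8° Ω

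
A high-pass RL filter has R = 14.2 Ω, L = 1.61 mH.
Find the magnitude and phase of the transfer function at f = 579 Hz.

Step 1 — Angular frequency: ω = 2π·579 = 3638 rad/s.
Step 2 — Transfer function: H(jω) = jωL/(R + jωL).
Step 3 — Numerator jωL = j·5.857; denominator R + jωL = 14.2 + j5.857.
Step 4 — H = 0.1454 + j0.3525.
Step 5 — Magnitude: |H| = 0.3813 (-8.4 dB); phase: φ = 67.6°.

|H| = 0.3813 (-8.4 dB), φ = 67.6°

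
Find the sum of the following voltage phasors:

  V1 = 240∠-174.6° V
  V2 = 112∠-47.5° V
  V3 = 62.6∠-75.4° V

Step 1 — Convert each phasor to rectangular form:
  V1 = 240·(cos(-174.6°) + j·sin(-174.6°)) = -238.9 - j22.59 V
  V2 = 112·(cos(-47.5°) + j·sin(-47.5°)) = 75.67 - j82.58 V
  V3 = 62.6·(cos(-75.4°) + j·sin(-75.4°)) = 15.78 - j60.58 V
Step 2 — Sum components: V_total = -147.5 - j165.7 V.
Step 3 — Convert to polar: |V_total| = 221.9 V, ∠V_total = -131.7°.

V_total = 221.9∠-131.7° V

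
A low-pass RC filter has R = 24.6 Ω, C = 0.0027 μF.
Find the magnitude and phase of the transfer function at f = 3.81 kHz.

Step 1 — Angular frequency: ω = 2π·3810 = 2.394e+04 rad/s.
Step 2 — Transfer function: H(jω) = 1/(1 + jωRC).
Step 3 — Denominator: 1 + jωRC = 1 + j·2.394e+04·24.6·2.7e-09 = 1 + j0.00159.
Step 4 — H = 1 - j0.00159.
Step 5 — Magnitude: |H| = 1 (-0.0 dB); phase: φ = -0.1°.

|H| = 1 (-0.0 dB), φ = -0.1°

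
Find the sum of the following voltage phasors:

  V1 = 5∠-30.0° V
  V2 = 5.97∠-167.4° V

Step 1 — Convert each phasor to rectangular form:
  V1 = 5·(cos(-30.0°) + j·sin(-30.0°)) = 4.33 - j2.5 V
  V2 = 5.97·(cos(-167.4°) + j·sin(-167.4°)) = -5.826 - j1.302 V
Step 2 — Sum components: V_total = -1.496 - j3.802 V.
Step 3 — Convert to polar: |V_total| = 4.086 V, ∠V_total = -111.5°.

V_total = 4.086∠-111.5° V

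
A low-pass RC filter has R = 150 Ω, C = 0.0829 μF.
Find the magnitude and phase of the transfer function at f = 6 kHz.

Step 1 — Angular frequency: ω = 2π·6000 = 3.77e+04 rad/s.
Step 2 — Transfer function: H(jω) = 1/(1 + jωRC).
Step 3 — Denominator: 1 + jωRC = 1 + j·3.77e+04·150·8.29e-08 = 1 + j0.4688.
Step 4 — H = 0.8198 - j0.3843.
Step 5 — Magnitude: |H| = 0.9054 (-0.9 dB); phase: φ = -25.1°.

|H| = 0.9054 (-0.9 dB), φ = -25.1°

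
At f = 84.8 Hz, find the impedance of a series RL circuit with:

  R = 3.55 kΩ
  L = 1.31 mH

Step 1 — Angular frequency: ω = 2π·f = 2π·84.8 = 532.8 rad/s.
Step 2 — Component impedances:
  R: Z = R = 3550 Ω
  L: Z = jωL = j·532.8·0.00131 = 0 + j0.698 Ω
Step 3 — Series combination: Z_total = R + L = 3550 + j0.698 Ω = 3550∠0.0° Ω.

Z = 3550 + j0.698 Ω = 3550∠0.0° Ω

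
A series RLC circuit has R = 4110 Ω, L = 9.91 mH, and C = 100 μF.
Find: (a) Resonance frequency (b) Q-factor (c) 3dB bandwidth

Step 1 — Resonance: ω₀ = 1/√(LC) = 1/√(0.00991·0.0001) = 1005 rad/s.
Step 2 — f₀ = ω₀/(2π) = 159.9 Hz.
Step 3 — Series Q: Q = ω₀L/R = 1005·0.00991/4110 = 0.002422.
Step 4 — Bandwidth: Δω = ω₀/Q = 4.147e+05 rad/s; BW = Δω/(2π) = 6.601e+04 Hz.

(a) f₀ = 159.9 Hz  (b) Q = 0.002422  (c) BW = 6.601e+04 Hz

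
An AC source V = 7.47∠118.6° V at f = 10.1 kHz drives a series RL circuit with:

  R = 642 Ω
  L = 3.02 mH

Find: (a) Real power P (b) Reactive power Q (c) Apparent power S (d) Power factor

Step 1 — Angular frequency: ω = 2π·f = 2π·1.01e+04 = 6.346e+04 rad/s.
Step 2 — Component impedances:
  R: Z = R = 642 Ω
  L: Z = jωL = j·6.346e+04·0.00302 = 0 + j191.6 Ω
Step 3 — Series combination: Z_total = R + L = 642 + j191.6 Ω = 670∠16.6° Ω.
Step 4 — Source phasor: V = 7.47∠118.6° V = -3.576 + j6.559 V.
Step 5 — Current: I = V / Z = -0.002314 + j0.01091 A = 0.01115∠102.0° A.
Step 6 — Complex power: S = V·I* = 0.07981 + j0.02382 VA.
Step 7 — Real power: P = Re(S) = 0.07981 W.
Step 8 — Reactive power: Q = Im(S) = 0.02382 VAR.
Step 9 — Apparent power: |S| = 0.08329 VA.
Step 10 — Power factor: PF = P/|S| = 0.9582 (lagging).

(a) P = 0.07981 W  (b) Q = 0.02382 VAR  (c) S = 0.08329 VA  (d) PF = 0.9582 (lagging)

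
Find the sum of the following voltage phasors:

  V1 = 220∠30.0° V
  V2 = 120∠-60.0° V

Step 1 — Convert each phasor to rectangular form:
  V1 = 220·(cos(30.0°) + j·sin(30.0°)) = 190.5 + j110 V
  V2 = 120·(cos(-60.0°) + j·sin(-60.0°)) = 60 - j103.9 V
Step 2 — Sum components: V_total = 250.5 + j6.077 V.
Step 3 — Convert to polar: |V_total| = 250.6 V, ∠V_total = 1.4°.

V_total = 250.6∠1.4° V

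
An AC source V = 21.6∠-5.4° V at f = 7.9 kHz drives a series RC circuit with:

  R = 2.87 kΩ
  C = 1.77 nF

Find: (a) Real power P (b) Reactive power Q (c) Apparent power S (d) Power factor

Step 1 — Angular frequency: ω = 2π·f = 2π·7900 = 4.964e+04 rad/s.
Step 2 — Component impedances:
  R: Z = R = 2870 Ω
  C: Z = 1/(jωC) = -j/(ω·C) = 0 - j1.138e+04 Ω
Step 3 — Series combination: Z_total = R + C = 2870 - j1.138e+04 Ω = 1.174e+04∠-75.8° Ω.
Step 4 — Source phasor: V = 21.6∠-5.4° V = 21.5 - j2.033 V.
Step 5 — Current: I = V / Z = 0.0006158 + j0.001734 A = 0.00184∠70.4° A.
Step 6 — Complex power: S = V·I* = 0.009718 - j0.03854 VA.
Step 7 — Real power: P = Re(S) = 0.009718 W.
Step 8 — Reactive power: Q = Im(S) = -0.03854 VAR.
Step 9 — Apparent power: |S| = 0.03975 VA.
Step 10 — Power factor: PF = P/|S| = 0.2445 (leading).

(a) P = 0.009718 W  (b) Q = -0.03854 VAR  (c) S = 0.03975 VA  (d) PF = 0.2445 (leading)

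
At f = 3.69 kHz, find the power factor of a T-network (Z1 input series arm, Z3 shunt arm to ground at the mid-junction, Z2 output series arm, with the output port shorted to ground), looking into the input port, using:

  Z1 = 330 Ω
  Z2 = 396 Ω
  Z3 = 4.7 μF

Step 1 — Angular frequency: ω = 2π·f = 2π·3690 = 2.318e+04 rad/s.
Step 2 — Component impedances:
  Z1: Z = R = 330 Ω
  Z2: Z = R = 396 Ω
  Z3: Z = 1/(jωC) = -j/(ω·C) = 0 - j9.177 Ω
Step 3 — With the output port shorted to ground, the output series arm Z2 runs from the junction to ground; the shunt arm Z3 also runs from the junction to ground. They appear in parallel: Z3 || Z2 = 0.2126 - j9.172 Ω.
Step 4 — Series with input arm Z1: Z_in = Z1 + (Z3 || Z2) = 330.2 - j9.172 Ω = 330.3∠-1.6° Ω.
Step 5 — Power factor: PF = cos(φ) = Re(Z)/|Z| = 330.21/330.34 = 0.9996.
Step 6 — Type: Im(Z) = -9.172 ⇒ leading (phase φ = -1.6°).

PF = 0.9996 (leading, φ = -1.6°)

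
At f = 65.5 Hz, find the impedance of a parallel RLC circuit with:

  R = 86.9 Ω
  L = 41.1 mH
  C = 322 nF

Step 1 — Angular frequency: ω = 2π·f = 2π·65.5 = 411.5 rad/s.
Step 2 — Component impedances:
  R: Z = R = 86.9 Ω
  L: Z = jωL = j·411.5·0.0411 = 0 + j16.91 Ω
  C: Z = 1/(jωC) = -j/(ω·C) = 0 - j7546 Ω
Step 3 — Parallel combination: 1/Z_total = 1/R + 1/L + 1/C; Z_total = 3.186 + j16.33 Ω = 16.64∠79.0° Ω.

Z = 3.186 + j16.33 Ω = 16.64∠79.0° Ω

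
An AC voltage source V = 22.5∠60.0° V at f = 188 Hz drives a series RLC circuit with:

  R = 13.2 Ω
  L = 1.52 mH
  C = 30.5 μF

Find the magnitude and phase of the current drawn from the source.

Step 1 — Angular frequency: ω = 2π·f = 2π·188 = 1181 rad/s.
Step 2 — Component impedances:
  R: Z = R = 13.2 Ω
  L: Z = jωL = j·1181·0.00152 = 0 + j1.795 Ω
  C: Z = 1/(jωC) = -j/(ω·C) = 0 - j27.76 Ω
Step 3 — Series combination: Z_total = R + L + C = 13.2 - j25.96 Ω = 29.12∠-63.0° Ω.
Step 4 — Source phasor: V = 22.5∠60.0° V = 11.25 + j19.49 V.
Step 5 — Ohm's law: I = V / Z_total = (11.25 + j19.49) / (13.2 - j25.96) = -0.4213 + j0.6476 A.
Step 6 — Convert to polar: |I| = 0.7726 A, ∠I = 123.0°.

I = 0.7726∠123.0° A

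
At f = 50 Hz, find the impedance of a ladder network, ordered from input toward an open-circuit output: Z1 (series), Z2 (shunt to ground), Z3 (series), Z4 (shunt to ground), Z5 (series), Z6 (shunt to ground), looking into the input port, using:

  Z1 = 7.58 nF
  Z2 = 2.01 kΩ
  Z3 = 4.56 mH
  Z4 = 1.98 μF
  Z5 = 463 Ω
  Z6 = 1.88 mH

Step 1 — Angular frequency: ω = 2π·f = 2π·50 = 314.2 rad/s.
Step 2 — Component impedances:
  Z1: Z = 1/(jωC) = -j/(ω·C) = 0 - j4.199e+05 Ω
  Z2: Z = R = 2010 Ω
  Z3: Z = jωL = j·314.2·0.00456 = 0 + j1.433 Ω
  Z4: Z = 1/(jωC) = -j/(ω·C) = 0 - j1608 Ω
  Z5: Z = R = 463 Ω
  Z6: Z = jωL = j·314.2·0.00188 = 0 + j0.5906 Ω
Step 3 — Ladder network (open output): work backward from the far end, alternating series and parallel combinations. Z_in = 356.8 - j4.2e+05 Ω = 4.2e+05∠-90.0° Ω.

Z = 356.8 - j4.2e+05 Ω = 4.2e+05∠-90.0° Ω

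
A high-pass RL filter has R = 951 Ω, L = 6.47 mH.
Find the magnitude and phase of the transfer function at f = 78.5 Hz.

Step 1 — Angular frequency: ω = 2π·78.5 = 493.2 rad/s.
Step 2 — Transfer function: H(jω) = jωL/(R + jωL).
Step 3 — Numerator jωL = j·3.191; denominator R + jωL = 951 + j3.191.
Step 4 — H = 1.126e-05 + j0.003356.
Step 5 — Magnitude: |H| = 0.003356 (-49.5 dB); phase: φ = 89.8°.

|H| = 0.003356 (-49.5 dB), φ = 89.8°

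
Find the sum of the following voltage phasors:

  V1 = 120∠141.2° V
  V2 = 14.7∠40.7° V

Step 1 — Convert each phasor to rectangular form:
  V1 = 120·(cos(141.2°) + j·sin(141.2°)) = -93.52 + j75.19 V
  V2 = 14.7·(cos(40.7°) + j·sin(40.7°)) = 11.14 + j9.586 V
Step 2 — Sum components: V_total = -82.38 + j84.78 V.
Step 3 — Convert to polar: |V_total| = 118.2 V, ∠V_total = 134.2°.

V_total = 118.2∠134.2° V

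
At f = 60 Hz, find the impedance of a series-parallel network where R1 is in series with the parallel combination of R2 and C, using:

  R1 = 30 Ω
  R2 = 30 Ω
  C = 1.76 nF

Step 1 — Angular frequency: ω = 2π·f = 2π·60 = 377 rad/s.
Step 2 — Component impedances:
  R1: Z = R = 30 Ω
  R2: Z = R = 30 Ω
  C: Z = 1/(jωC) = -j/(ω·C) = 0 - j1.507e+06 Ω
Step 3 — Parallel branch: R2 || C = 1/(1/R2 + 1/C) = 30 - j0.0005972 Ω.
Step 4 — Series with R1: Z_total = R1 + (R2 || C) = 60 - j0.0005972 Ω = 60∠-0.0° Ω.

Z = 60 - j0.0005972 Ω = 60∠-0.0° Ω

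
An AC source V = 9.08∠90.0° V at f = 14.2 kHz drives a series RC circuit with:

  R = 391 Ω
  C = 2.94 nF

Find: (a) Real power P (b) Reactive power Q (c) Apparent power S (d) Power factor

Step 1 — Angular frequency: ω = 2π·f = 2π·1.42e+04 = 8.922e+04 rad/s.
Step 2 — Component impedances:
  R: Z = R = 391 Ω
  C: Z = 1/(jωC) = -j/(ω·C) = 0 - j3812 Ω
Step 3 — Series combination: Z_total = R + C = 391 - j3812 Ω = 3832∠-84.1° Ω.
Step 4 — Source phasor: V = 9.08∠90.0° V = 0 + j9.08 V.
Step 5 — Current: I = V / Z = -0.002357 + j0.0002417 A = 0.002369∠174.1° A.
Step 6 — Complex power: S = V·I* = 0.002195 - j0.0214 VA.
Step 7 — Real power: P = Re(S) = 0.002195 W.
Step 8 — Reactive power: Q = Im(S) = -0.0214 VAR.
Step 9 — Apparent power: |S| = 0.02151 VA.
Step 10 — Power factor: PF = P/|S| = 0.102 (leading).

(a) P = 0.002195 W  (b) Q = -0.0214 VAR  (c) S = 0.02151 VA  (d) PF = 0.102 (leading)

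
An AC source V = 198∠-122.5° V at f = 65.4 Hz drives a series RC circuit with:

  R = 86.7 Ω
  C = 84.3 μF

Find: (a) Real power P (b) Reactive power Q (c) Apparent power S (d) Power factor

Step 1 — Angular frequency: ω = 2π·f = 2π·65.4 = 410.9 rad/s.
Step 2 — Component impedances:
  R: Z = R = 86.7 Ω
  C: Z = 1/(jωC) = -j/(ω·C) = 0 - j28.87 Ω
Step 3 — Series combination: Z_total = R + C = 86.7 - j28.87 Ω = 91.38∠-18.4° Ω.
Step 4 — Source phasor: V = 198∠-122.5° V = -106.4 - j167 V.
Step 5 — Current: I = V / Z = -0.5273 - j2.102 A = 2.167∠-104.1° A.
Step 6 — Complex power: S = V·I* = 407.1 - j135.5 VA.
Step 7 — Real power: P = Re(S) = 407.1 W.
Step 8 — Reactive power: Q = Im(S) = -135.5 VAR.
Step 9 — Apparent power: |S| = 429 VA.
Step 10 — Power factor: PF = P/|S| = 0.9488 (leading).

(a) P = 407.1 W  (b) Q = -135.5 VAR  (c) S = 429 VA  (d) PF = 0.9488 (leading)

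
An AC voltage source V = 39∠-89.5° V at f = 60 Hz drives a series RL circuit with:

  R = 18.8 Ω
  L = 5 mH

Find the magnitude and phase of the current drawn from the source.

Step 1 — Angular frequency: ω = 2π·f = 2π·60 = 377 rad/s.
Step 2 — Component impedances:
  R: Z = R = 18.8 Ω
  L: Z = jωL = j·377·0.005 = 0 + j1.885 Ω
Step 3 — Series combination: Z_total = R + L = 18.8 + j1.885 Ω = 18.89∠5.7° Ω.
Step 4 — Source phasor: V = 39∠-89.5° V = 0.3403 - j39 V.
Step 5 — Ohm's law: I = V / Z_total = (0.3403 - j39) / (18.8 + j1.885) = -0.188 - j2.056 A.
Step 6 — Convert to polar: |I| = 2.064 A, ∠I = -95.2°.

I = 2.064∠-95.2° A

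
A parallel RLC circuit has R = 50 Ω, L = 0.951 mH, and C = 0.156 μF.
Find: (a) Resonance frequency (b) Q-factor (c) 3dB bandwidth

Step 1 — Resonance: ω₀ = 1/√(LC) = 1/√(0.000951·1.56e-07) = 8.21e+04 rad/s.
Step 2 — f₀ = ω₀/(2π) = 1.307e+04 Hz.
Step 3 — Parallel Q: Q = R/(ω₀L) = 50/(8.21e+04·0.000951) = 0.6404.
Step 4 — Bandwidth: Δω = ω₀/Q = 1.282e+05 rad/s; BW = Δω/(2π) = 2.04e+04 Hz.

(a) f₀ = 1.307e+04 Hz  (b) Q = 0.6404  (c) BW = 2.04e+04 Hz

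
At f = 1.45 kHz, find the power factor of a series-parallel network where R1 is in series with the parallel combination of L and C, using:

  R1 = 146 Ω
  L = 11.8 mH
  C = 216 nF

Step 1 — Angular frequency: ω = 2π·f = 2π·1450 = 9111 rad/s.
Step 2 — Component impedances:
  R1: Z = R = 146 Ω
  L: Z = jωL = j·9111·0.0118 = 0 + j107.5 Ω
  C: Z = 1/(jωC) = -j/(ω·C) = 0 - j508.2 Ω
Step 3 — Parallel branch: L || C = 1/(1/L + 1/C) = 0 + j136.4 Ω.
Step 4 — Series with R1: Z_total = R1 + (L || C) = 146 + j136.4 Ω = 199.8∠43.0° Ω.
Step 5 — Power factor: PF = cos(φ) = Re(Z)/|Z| = 146/199.77 = 0.7308.
Step 6 — Type: Im(Z) = 136.4 ⇒ lagging (phase φ = 43.0°).

PF = 0.7308 (lagging, φ = 43.0°)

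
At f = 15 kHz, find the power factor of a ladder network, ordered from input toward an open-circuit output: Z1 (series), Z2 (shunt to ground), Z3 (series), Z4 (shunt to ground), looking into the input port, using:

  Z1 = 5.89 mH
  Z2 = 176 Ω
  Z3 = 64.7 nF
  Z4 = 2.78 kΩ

Step 1 — Angular frequency: ω = 2π·f = 2π·1.5e+04 = 9.425e+04 rad/s.
Step 2 — Component impedances:
  Z1: Z = jωL = j·9.425e+04·0.00589 = 0 + j555.1 Ω
  Z2: Z = R = 176 Ω
  Z3: Z = 1/(jωC) = -j/(ω·C) = 0 - j164 Ω
  Z4: Z = R = 2780 Ω
Step 3 — Ladder network (open output): work backward from the far end, alternating series and parallel combinations. Z_in = 165.6 + j554.5 Ω = 578.7∠73.4° Ω.
Step 4 — Power factor: PF = cos(φ) = Re(Z)/|Z| = 165.55/578.72 = 0.2861.
Step 5 — Type: Im(Z) = 554.5 ⇒ lagging (phase φ = 73.4°).

PF = 0.2861 (lagging, φ = 73.4°)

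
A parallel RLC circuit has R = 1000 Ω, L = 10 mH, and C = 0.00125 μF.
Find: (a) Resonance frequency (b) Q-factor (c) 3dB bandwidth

Step 1 — Resonance: ω₀ = 1/√(LC) = 1/√(0.01·1.25e-09) = 2.828e+05 rad/s.
Step 2 — f₀ = ω₀/(2π) = 4.502e+04 Hz.
Step 3 — Parallel Q: Q = R/(ω₀L) = 1000/(2.828e+05·0.01) = 0.3536.
Step 4 — Bandwidth: Δω = ω₀/Q = 8e+05 rad/s; BW = Δω/(2π) = 1.273e+05 Hz.

(a) f₀ = 4.502e+04 Hz  (b) Q = 0.3536  (c) BW = 1.273e+05 Hz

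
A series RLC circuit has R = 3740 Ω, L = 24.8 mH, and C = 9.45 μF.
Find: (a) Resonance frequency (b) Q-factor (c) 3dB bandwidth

Step 1 — Resonance: ω₀ = 1/√(LC) = 1/√(0.0248·9.45e-06) = 2066 rad/s.
Step 2 — f₀ = ω₀/(2π) = 328.8 Hz.
Step 3 — Series Q: Q = ω₀L/R = 2066·0.0248/3740 = 0.0137.
Step 4 — Bandwidth: Δω = ω₀/Q = 1.508e+05 rad/s; BW = Δω/(2π) = 2.4e+04 Hz.

(a) f₀ = 328.8 Hz  (b) Q = 0.0137  (c) BW = 2.4e+04 Hz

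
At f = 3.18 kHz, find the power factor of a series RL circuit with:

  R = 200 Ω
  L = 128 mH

Step 1 — Angular frequency: ω = 2π·f = 2π·3180 = 1.998e+04 rad/s.
Step 2 — Component impedances:
  R: Z = R = 200 Ω
  L: Z = jωL = j·1.998e+04·0.128 = 0 + j2558 Ω
Step 3 — Series combination: Z_total = R + L = 200 + j2558 Ω = 2565∠85.5° Ω.
Step 4 — Power factor: PF = cos(φ) = Re(Z)/|Z| = 200/2565.3 = 0.07796.
Step 5 — Type: Im(Z) = 2558 ⇒ lagging (phase φ = 85.5°).

PF = 0.07796 (lagging, φ = 85.5°)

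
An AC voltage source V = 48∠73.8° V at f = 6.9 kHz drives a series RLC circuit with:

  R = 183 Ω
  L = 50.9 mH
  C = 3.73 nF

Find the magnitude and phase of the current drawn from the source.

Step 1 — Angular frequency: ω = 2π·f = 2π·6900 = 4.335e+04 rad/s.
Step 2 — Component impedances:
  R: Z = R = 183 Ω
  L: Z = jωL = j·4.335e+04·0.0509 = 0 + j2207 Ω
  C: Z = 1/(jωC) = -j/(ω·C) = 0 - j6184 Ω
Step 3 — Series combination: Z_total = R + L + C = 183 - j3977 Ω = 3981∠-87.4° Ω.
Step 4 — Source phasor: V = 48∠73.8° V = 13.39 + j46.09 V.
Step 5 — Ohm's law: I = V / Z_total = (13.39 + j46.09) / (183 - j3977) = -0.01141 + j0.003892 A.
Step 6 — Convert to polar: |I| = 0.01206 A, ∠I = 161.2°.

I = 0.01206∠161.2° A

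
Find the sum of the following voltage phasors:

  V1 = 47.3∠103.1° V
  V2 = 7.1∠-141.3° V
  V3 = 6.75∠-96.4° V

Step 1 — Convert each phasor to rectangular form:
  V1 = 47.3·(cos(103.1°) + j·sin(103.1°)) = -10.72 + j46.07 V
  V2 = 7.1·(cos(-141.3°) + j·sin(-141.3°)) = -5.541 - j4.439 V
  V3 = 6.75·(cos(-96.4°) + j·sin(-96.4°)) = -0.7524 - j6.708 V
Step 2 — Sum components: V_total = -17.01 + j34.92 V.
Step 3 — Convert to polar: |V_total| = 38.85 V, ∠V_total = 116.0°.

V_total = 38.85∠116.0° V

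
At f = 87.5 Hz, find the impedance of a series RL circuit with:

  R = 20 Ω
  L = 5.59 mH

Step 1 — Angular frequency: ω = 2π·f = 2π·87.5 = 549.8 rad/s.
Step 2 — Component impedances:
  R: Z = R = 20 Ω
  L: Z = jωL = j·549.8·0.00559 = 0 + j3.073 Ω
Step 3 — Series combination: Z_total = R + L = 20 + j3.073 Ω = 20.23∠8.7° Ω.

Z = 20 + j3.073 Ω = 20.23∠8.7° Ω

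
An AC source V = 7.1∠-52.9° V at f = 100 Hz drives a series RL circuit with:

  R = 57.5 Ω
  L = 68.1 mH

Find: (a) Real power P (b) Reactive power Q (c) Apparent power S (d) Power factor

Step 1 — Angular frequency: ω = 2π·f = 2π·100 = 628.3 rad/s.
Step 2 — Component impedances:
  R: Z = R = 57.5 Ω
  L: Z = jωL = j·628.3·0.0681 = 0 + j42.79 Ω
Step 3 — Series combination: Z_total = R + L = 57.5 + j42.79 Ω = 71.67∠36.7° Ω.
Step 4 — Source phasor: V = 7.1∠-52.9° V = 4.283 - j5.663 V.
Step 5 — Current: I = V / Z = 0.0007699 - j0.09906 A = 0.09906∠-89.6° A.
Step 6 — Complex power: S = V·I* = 0.5642 + j0.4199 VA.
Step 7 — Real power: P = Re(S) = 0.5642 W.
Step 8 — Reactive power: Q = Im(S) = 0.4199 VAR.
Step 9 — Apparent power: |S| = 0.7033 VA.
Step 10 — Power factor: PF = P/|S| = 0.8022 (lagging).

(a) P = 0.5642 W  (b) Q = 0.4199 VAR  (c) S = 0.7033 VA  (d) PF = 0.8022 (lagging)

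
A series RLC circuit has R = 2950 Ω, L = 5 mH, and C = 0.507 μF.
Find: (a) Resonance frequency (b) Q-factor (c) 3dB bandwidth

Step 1 — Resonance: ω₀ = 1/√(LC) = 1/√(0.005·5.07e-07) = 1.986e+04 rad/s.
Step 2 — f₀ = ω₀/(2π) = 3161 Hz.
Step 3 — Series Q: Q = ω₀L/R = 1.986e+04·0.005/2950 = 0.03366.
Step 4 — Bandwidth: Δω = ω₀/Q = 5.9e+05 rad/s; BW = Δω/(2π) = 9.39e+04 Hz.

(a) f₀ = 3161 Hz  (b) Q = 0.03366  (c) BW = 9.39e+04 Hz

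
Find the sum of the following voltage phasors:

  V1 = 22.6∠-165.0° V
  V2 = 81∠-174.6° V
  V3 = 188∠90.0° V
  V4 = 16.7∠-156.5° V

Step 1 — Convert each phasor to rectangular form:
  V1 = 22.6·(cos(-165.0°) + j·sin(-165.0°)) = -21.83 - j5.849 V
  V2 = 81·(cos(-174.6°) + j·sin(-174.6°)) = -80.64 - j7.623 V
  V3 = 188·(cos(90.0°) + j·sin(90.0°)) = 0 + j188 V
  V4 = 16.7·(cos(-156.5°) + j·sin(-156.5°)) = -15.31 - j6.659 V
Step 2 — Sum components: V_total = -117.8 + j167.9 V.
Step 3 — Convert to polar: |V_total| = 205.1 V, ∠V_total = 125.1°.

V_total = 205.1∠125.1° V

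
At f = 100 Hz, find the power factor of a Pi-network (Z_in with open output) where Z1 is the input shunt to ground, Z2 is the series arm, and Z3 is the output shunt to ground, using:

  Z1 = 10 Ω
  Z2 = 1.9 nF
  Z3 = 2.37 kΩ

Step 1 — Angular frequency: ω = 2π·f = 2π·100 = 628.3 rad/s.
Step 2 — Component impedances:
  Z1: Z = R = 10 Ω
  Z2: Z = 1/(jωC) = -j/(ω·C) = 0 - j8.377e+05 Ω
  Z3: Z = R = 2370 Ω
Step 3 — With open output, the series arm Z2 and the output shunt Z3 appear in series to ground: Z2 + Z3 = 2370 - j8.377e+05 Ω.
Step 4 — Parallel with input shunt Z1: Z_in = Z1 || (Z2 + Z3) = 10 - j0.0001194 Ω = 10∠-0.0° Ω.
Step 5 — Power factor: PF = cos(φ) = Re(Z)/|Z| = 10/10 = 1.
Step 6 — Type: Im(Z) = -0.0001194 ⇒ leading (phase φ = -0.0°).

PF = 1 (leading, φ = -0.0°)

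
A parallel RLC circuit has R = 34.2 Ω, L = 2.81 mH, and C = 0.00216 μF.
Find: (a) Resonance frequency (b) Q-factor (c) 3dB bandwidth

Step 1 — Resonance: ω₀ = 1/√(LC) = 1/√(0.00281·2.16e-09) = 4.059e+05 rad/s.
Step 2 — f₀ = ω₀/(2π) = 6.46e+04 Hz.
Step 3 — Parallel Q: Q = R/(ω₀L) = 34.2/(4.059e+05·0.00281) = 0.02998.
Step 4 — Bandwidth: Δω = ω₀/Q = 1.354e+07 rad/s; BW = Δω/(2π) = 2.154e+06 Hz.

(a) f₀ = 6.46e+04 Hz  (b) Q = 0.02998  (c) BW = 2.154e+06 Hz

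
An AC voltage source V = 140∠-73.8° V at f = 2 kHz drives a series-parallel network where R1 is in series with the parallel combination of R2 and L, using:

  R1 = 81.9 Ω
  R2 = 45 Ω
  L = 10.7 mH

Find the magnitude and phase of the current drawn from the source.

Step 1 — Angular frequency: ω = 2π·f = 2π·2000 = 1.257e+04 rad/s.
Step 2 — Component impedances:
  R1: Z = R = 81.9 Ω
  R2: Z = R = 45 Ω
  L: Z = jωL = j·1.257e+04·0.0107 = 0 + j134.5 Ω
Step 3 — Parallel branch: R2 || L = 1/(1/R2 + 1/L) = 40.47 + j13.54 Ω.
Step 4 — Series with R1: Z_total = R1 + (R2 || L) = 122.4 + j13.54 Ω = 123.1∠6.3° Ω.
Step 5 — Source phasor: V = 140∠-73.8° V = 39.06 - j134.4 V.
Step 6 — Ohm's law: I = V / Z_total = (39.06 - j134.4) / (122.4 + j13.54) = 0.1952 - j1.12 A.
Step 7 — Convert to polar: |I| = 1.137 A, ∠I = -80.1°.

I = 1.137∠-80.1° A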